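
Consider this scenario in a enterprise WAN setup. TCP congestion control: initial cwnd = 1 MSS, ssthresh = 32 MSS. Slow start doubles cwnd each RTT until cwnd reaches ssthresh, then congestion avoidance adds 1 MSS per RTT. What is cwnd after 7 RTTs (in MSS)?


RTT 0: cwnd = 1 MSS (initial)
RTT 1: cwnd = 2 MSS (slow start, doubled)
RTT 2: cwnd = 4 MSS (slow start, doubled)
RTT 3: cwnd = 8 MSS (slow start, doubled)
RTT 4: cwnd = 16 MSS (slow start, doubled)
RTT 5: cwnd = 32 MSS (slow start, doubled)
RTT 6: cwnd = 33 MSS (congestion avoidance, +1)
RTT 7: cwnd = 34 MSS (congestion avoidance, +1)

34


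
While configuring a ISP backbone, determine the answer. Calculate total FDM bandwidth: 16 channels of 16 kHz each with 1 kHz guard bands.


Given: 16 channels, 16 kHz each, guard = 1 kHz
Channel bandwidth = 16 * 16 = 256 kHz
Guard bands = 15 gaps * 1 kHz = 15 kHz
Total = 256 + 15 = 271 kHz

271


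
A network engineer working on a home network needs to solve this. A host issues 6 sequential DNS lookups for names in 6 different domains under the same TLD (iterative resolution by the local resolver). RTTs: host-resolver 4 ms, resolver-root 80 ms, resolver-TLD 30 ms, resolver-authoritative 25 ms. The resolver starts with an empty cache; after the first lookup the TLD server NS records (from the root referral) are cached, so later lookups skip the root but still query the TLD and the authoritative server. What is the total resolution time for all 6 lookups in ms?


Lookup 1 (cold cache): local + root + TLD + auth = 4 + 80 + 30 + 25 = 139 ms
Lookups 2..6 (TLD NS cached -> skip root; new domain -> still ask TLD and auth): local + TLD + auth = 4 + 30 + 25 = 59 ms each
Remaining 5 lookups: 5 * 59 = 295 ms
Total = 139 + 295 = 434 ms

434


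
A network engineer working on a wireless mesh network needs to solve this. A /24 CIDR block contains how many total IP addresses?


Given: CIDR prefix /24
Host bits = 32 - 24 = 8
Total addresses = 2^8 = 256

256


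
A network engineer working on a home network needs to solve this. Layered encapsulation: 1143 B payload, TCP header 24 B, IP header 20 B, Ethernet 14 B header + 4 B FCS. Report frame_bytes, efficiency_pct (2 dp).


TCP segment = 1143 + 24 = 1167 B
IP packet = 1167 + 20 = 1187 B
Ethernet frame = 1187 + 14 + 4 = 1205 B
Efficiency = app / frame = 1143 / 1205 = 0.948548 = 94.8548% -> 94.85% (2 dp)

1205, 94.85


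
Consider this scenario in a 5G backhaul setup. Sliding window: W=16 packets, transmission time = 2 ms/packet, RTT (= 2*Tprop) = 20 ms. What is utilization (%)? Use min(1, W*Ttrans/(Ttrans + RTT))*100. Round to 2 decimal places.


Given: W = 16, Ttrans = 2 ms, RTT = 20 ms (= 2 * Tprop, Tprop = 10 ms)
Cycle time = Ttrans + RTT = 2 + 20 = 22 ms (first packet sent until its ACK returns)
W * Ttrans = 16 * 2 = 32 ms of sending per cycle
W * Ttrans / (Ttrans + RTT) = 32 / 22 = 1.454545
U = min(1, 1.454545) = 1.000000
U% = 100.00%

100.00


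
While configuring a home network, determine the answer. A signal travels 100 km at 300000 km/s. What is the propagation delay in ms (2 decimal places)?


Given: distance = 100 km, speed = 300000 km/s
Delay = distance / speed = 100 / 300000 seconds
Delay in ms = 100 * 1000 / 300000
Delay = 0.3333 ms
Rounded to 2 dp = 0.33 ms

0.33


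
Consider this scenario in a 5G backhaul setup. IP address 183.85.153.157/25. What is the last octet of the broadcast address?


Given: IP = 183.85.153.157, prefix = /25
Host bits = 32 - 25 = 7
Network last octet = 157 AND mask = 128
Host part size = 2^7 - 1 = 127
Broadcast last octet = 128 OR 127 = 255

255


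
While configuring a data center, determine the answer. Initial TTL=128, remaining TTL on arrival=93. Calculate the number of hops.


Given: initial TTL = 128, received TTL = 93
Hops = initial TTL - received TTL
Hops = 128 - 93 = 35

35


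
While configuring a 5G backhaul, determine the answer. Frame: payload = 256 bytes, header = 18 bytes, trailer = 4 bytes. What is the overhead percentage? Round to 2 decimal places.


Given: payload = 256 B, header = 18 B, trailer = 4 B
Overhead bytes = header + trailer = 18 + 4 = 22
Total frame = payload + overhead = 256 + 22 = 278
Overhead % = 22 / 278 * 100 = 7.9137% -> 7.91% (2 dp)

7.91


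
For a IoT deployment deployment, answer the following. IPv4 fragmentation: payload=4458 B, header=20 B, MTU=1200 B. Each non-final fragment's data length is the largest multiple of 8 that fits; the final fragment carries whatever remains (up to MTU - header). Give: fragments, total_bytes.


Max data per non-final fragment = floor((MTU - header)/8)*8 = floor((1200 - 20)/8)*8 = floor(1180/8)*8 = 1176 B
Final fragment needs no 8-byte alignment: it can carry up to MTU - header = 1180 B
Non-final fragments needed = ceil((payload - 1180) / 1176) = ceil(3278/1176) = ceil(2.7874) = 3
Number of fragments = 3 + 1 = 4
Fragment sizes (data): 3 * 1176 B + 930 B (last, 930 <= 1180 OK)
Total bytes sent = payload + n_frags * header = 4458 + 4*20 = 4458 + 80 = 4538 B

4, 4538


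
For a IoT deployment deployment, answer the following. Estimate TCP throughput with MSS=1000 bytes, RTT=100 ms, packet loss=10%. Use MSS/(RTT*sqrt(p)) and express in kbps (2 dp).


Given: MSS = 1000 bytes, RTT = 100 ms, loss = 10%
RTT in seconds = 100 / 1000 = 0.1
Loss rate = 10% = 0.1
sqrt(loss) = sqrt(0.1) = 0.316227766017
Throughput (bytes/s) = 1000 / (0.1 * 0.316227766017) = 31622.7766
Throughput (kbps) = 31622.7766 * 8 / 1000 = 252.982213 -> 252.98 kbps (2 dp)

252.98


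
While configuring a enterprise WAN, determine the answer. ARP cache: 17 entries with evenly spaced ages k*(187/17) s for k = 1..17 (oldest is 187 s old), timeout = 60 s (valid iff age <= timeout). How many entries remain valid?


Ages are k * 187/17 s for k = 1..17 (spacing = 11.0000 s).
Entry k is valid iff k * 187/17 <= 60 iff k <= 17 * 60 / 187 = 5.4545
n_valid = floor(5.4545) = 5
(n_stale = 17 - 5 = 12)

5


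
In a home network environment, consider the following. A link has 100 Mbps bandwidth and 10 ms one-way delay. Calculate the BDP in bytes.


Given: bandwidth = 100 Mbps, delay = 10 ms
BDP in bits = 100 * 10^6 * 10 / 1000
BDP in bits = 1000000
BDP in bytes = 1000000 / 8 = 125000

125000


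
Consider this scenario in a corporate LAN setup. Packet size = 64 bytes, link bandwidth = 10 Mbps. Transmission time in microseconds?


Given: packet = 64 bytes, bandwidth = 10 Mbps
Packet in bits = 64 * 8 = 512 bits
Bandwidth = 10 * 10^6 = 10000000 bps
Time = 512 / 10000000 seconds
Time in us = 512 * 10^6 / 10000000 = 51.2

51.2


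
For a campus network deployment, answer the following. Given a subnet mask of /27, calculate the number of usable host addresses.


Given: subnet mask /27
Host bits = 32 - 27 = 5
Total addresses = 2^5 = 32
Usable hosts = 32 - 2 (network + broadcast) = 30

30


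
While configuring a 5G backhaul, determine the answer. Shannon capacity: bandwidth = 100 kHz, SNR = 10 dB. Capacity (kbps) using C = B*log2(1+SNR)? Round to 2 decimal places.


Given: B = 100 kHz, SNR = 10 dB
SNR linear = 10^(10/10) = 10
1 + SNR = 11
log2(11) = 3.4594316186
C = 100 * 1000 * 3.4594316186 = 345943.1619 bps
C = 345.943162 kbps -> 345.94 kbps (2 dp)

345.94


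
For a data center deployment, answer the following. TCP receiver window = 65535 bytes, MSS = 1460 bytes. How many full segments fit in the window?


Given: RWND = 65535 bytes, MSS = 1460 bytes
Full segments = floor(RWND / MSS)
Full segments = floor(65535 / 1460)
Full segments = floor(44.887) = 44

44


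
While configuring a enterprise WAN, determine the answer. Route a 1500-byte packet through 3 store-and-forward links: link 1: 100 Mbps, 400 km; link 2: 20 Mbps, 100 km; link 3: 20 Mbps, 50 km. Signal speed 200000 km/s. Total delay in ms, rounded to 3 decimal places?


Packet = 1500 bytes = 12000 bits. Store-and-forward: sum (t_trans + t_prop) per link.
Link 1: t_trans = 12000/(100*10^6) s = 0.1200 ms; t_prop = 400/200000 s = 2.0000 ms; subtotal = 2.1200 ms
Link 2: t_trans = 12000/(20*10^6) s = 0.6000 ms; t_prop = 100/200000 s = 0.5000 ms; subtotal = 1.1000 ms
Link 3: t_trans = 12000/(20*10^6) s = 0.6000 ms; t_prop = 50/200000 s = 0.2500 ms; subtotal = 0.8500 ms
End-to-end = 2.1200 + 1.1000 + 0.8500 = 4.0700 ms -> 4.070 ms (3 dp)

4.070


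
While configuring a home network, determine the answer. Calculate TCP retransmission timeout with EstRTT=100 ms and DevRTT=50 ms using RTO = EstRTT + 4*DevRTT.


Given: EstRTT = 100 ms, DevRTT = 50 ms
Timeout = EstRTT + 4 * DevRTT
4 * DevRTT = 4 * 50 = 200
Timeout = 100 + 200 = 300 ms

300


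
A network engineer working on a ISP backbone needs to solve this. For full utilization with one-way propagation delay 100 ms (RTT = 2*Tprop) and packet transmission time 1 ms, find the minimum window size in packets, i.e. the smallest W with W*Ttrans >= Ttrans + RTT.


Given: Ttrans = 1 ms, RTT = 200 ms (= 2 * Tprop, Tprop = 100 ms)
Time until first ACK returns = Ttrans + RTT = 1 + 200 = 201 ms
Need W * Ttrans >= Ttrans + RTT  ->  W >= (Ttrans + RTT) / Ttrans
(Ttrans + RTT) / Ttrans = 201 / 1 = 201
W_min = ceil(201) = 201

201


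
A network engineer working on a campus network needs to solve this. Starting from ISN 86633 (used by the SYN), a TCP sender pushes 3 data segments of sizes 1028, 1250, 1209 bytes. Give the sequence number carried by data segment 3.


The SYN occupies sequence number ISN = 86633, so the first data byte is ISN + 1 = 86634.
SEQ of data segment i = (ISN + 1) + sum of payload sizes of segments 1..i-1.
Segment 1: SEQ = 86634, payload = 1028 bytes
Segment 2: SEQ = 87662, payload = 1250 bytes
Segment 3: SEQ = 88912, payload = 1209 bytes
SEQ of segment 3 = 86634 + 1028 + 1250 = 88912

88912


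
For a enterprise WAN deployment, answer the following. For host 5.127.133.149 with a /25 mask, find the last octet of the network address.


Given: IP = 5.127.133.149, prefix = /25
Subnet mask = 255.255.255.128
Last octet of IP: 149
Last octet of mask: 128
Network last octet = 149 AND 128 = 128

128


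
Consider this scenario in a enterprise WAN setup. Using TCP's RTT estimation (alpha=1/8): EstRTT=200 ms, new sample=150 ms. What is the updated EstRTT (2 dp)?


Given: EstRTT = 200 ms, SampleRTT = 150 ms, alpha = 1/8
New EstRTT = (1 - alpha) * EstRTT + alpha * SampleRTT
(7/8) * 200 = 175
(1/8) * 150 = 18.75
New EstRTT = 175 + 18.75 = 193.75 ms -> 193.75 ms (2 dp)

193.75


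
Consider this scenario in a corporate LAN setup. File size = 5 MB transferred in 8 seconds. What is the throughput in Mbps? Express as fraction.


Given: file = 5 MB, time = 8 s
File in Mb = 5 * 8 = 40 Mb
Throughput = 40 / 8 Mbps
Throughput = 5 Mbps

5


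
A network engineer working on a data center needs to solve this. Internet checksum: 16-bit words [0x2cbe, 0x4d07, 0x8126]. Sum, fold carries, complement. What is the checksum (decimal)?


Given words: [0x2cbe, 0x4d07, 0x8126]
Step 1: Sum all words
Raw sum = 11454 + 19719 + 33062 = 64235
One's complement = ~64235 & 0xFFFF = 1300

1300


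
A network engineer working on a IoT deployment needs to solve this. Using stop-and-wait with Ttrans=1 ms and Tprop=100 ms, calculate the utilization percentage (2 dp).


Given: Ttrans = 1 ms, Tprop = 100 ms
RTT = 2 * Tprop = 2 * 100 = 200 ms
U = Ttrans / (Ttrans + RTT)
U = 1 / (1 + 200)
U = 1 / 201 = 0.004975
U% = 0.50%

0.50


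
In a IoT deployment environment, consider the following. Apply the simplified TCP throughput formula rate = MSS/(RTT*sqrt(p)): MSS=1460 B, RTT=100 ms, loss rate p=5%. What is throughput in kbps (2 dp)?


Given: MSS = 1460 bytes, RTT = 100 ms, loss = 5%
RTT in seconds = 100 / 1000 = 0.1
Loss rate = 5% = 0.05
sqrt(loss) = sqrt(0.05) = 0.223606797750
Throughput (bytes/s) = 1460 / (0.1 * 0.223606797750) = 65293.1849
Throughput (kbps) = 65293.1849 * 8 / 1000 = 522.345480 -> 522.35 kbps (2 dp)

522.35


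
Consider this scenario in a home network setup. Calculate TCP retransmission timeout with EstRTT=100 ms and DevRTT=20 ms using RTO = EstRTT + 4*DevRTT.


Given: EstRTT = 100 ms, DevRTT = 20 ms
Timeout = EstRTT + 4 * DevRTT
4 * DevRTT = 4 * 20 = 80
Timeout = 100 + 80 = 180 ms

180


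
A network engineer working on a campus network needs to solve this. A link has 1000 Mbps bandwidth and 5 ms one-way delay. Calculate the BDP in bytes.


Given: bandwidth = 1000 Mbps, delay = 5 ms
BDP in bits = 1000 * 10^6 * 5 / 1000
BDP in bits = 5000000
BDP in bytes = 5000000 / 8 = 625000

625000


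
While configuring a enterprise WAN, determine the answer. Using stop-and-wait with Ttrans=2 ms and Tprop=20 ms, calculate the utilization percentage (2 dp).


Given: Ttrans = 2 ms, Tprop = 20 ms
RTT = 2 * Tprop = 2 * 20 = 40 ms
U = Ttrans / (Ttrans + RTT)
U = 2 / (2 + 40)
U = 2 / 42 = 0.047619
U% = 4.76%

4.76


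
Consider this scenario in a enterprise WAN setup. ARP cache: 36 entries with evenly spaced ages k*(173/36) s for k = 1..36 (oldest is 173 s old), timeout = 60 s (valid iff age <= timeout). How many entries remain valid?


Ages are k * 173/36 s for k = 1..36 (spacing = 4.8056 s).
Entry k is valid iff k * 173/36 <= 60 iff k <= 36 * 60 / 173 = 12.4855
n_valid = floor(12.4855) = 12
(n_stale = 36 - 12 = 24)

12


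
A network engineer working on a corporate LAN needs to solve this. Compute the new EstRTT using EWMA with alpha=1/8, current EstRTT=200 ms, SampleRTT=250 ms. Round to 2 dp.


Given: EstRTT = 200 ms, SampleRTT = 250 ms, alpha = 1/8
New EstRTT = (1 - alpha) * EstRTT + alpha * SampleRTT
(7/8) * 200 = 175
(1/8) * 250 = 31.25
New EstRTT = 175 + 31.25 = 206.25 ms -> 206.25 ms (2 dp)

206.25


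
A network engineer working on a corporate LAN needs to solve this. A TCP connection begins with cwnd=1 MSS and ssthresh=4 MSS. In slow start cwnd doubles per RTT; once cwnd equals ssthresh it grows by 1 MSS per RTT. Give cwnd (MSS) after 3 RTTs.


RTT 0: cwnd = 1 MSS (initial)
RTT 1: cwnd = 2 MSS (slow start, doubled)
RTT 2: cwnd = 4 MSS (slow start, doubled)
RTT 3: cwnd = 5 MSS (congestion avoidance, +1)

5


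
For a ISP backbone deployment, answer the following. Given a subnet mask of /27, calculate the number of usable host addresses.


Given: subnet mask /27
Host bits = 32 - 27 = 5
Total addresses = 2^5 = 32
Usable hosts = 32 - 2 (network + broadcast) = 30

30


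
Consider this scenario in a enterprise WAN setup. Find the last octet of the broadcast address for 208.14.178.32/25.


Given: IP = 208.14.178.32, prefix = /25
Host bits = 32 - 25 = 7
Network last octet = 32 AND mask = 0
Host part size = 2^7 - 1 = 127
Broadcast last octet = 0 OR 127 = 127

127


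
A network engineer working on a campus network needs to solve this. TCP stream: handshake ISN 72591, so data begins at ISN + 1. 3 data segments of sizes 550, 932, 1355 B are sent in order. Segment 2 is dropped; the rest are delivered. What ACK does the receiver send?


SYN uses sequence number 72591; first data byte = ISN + 1 = 72592.
Segment 1: SEQ = 72592, len = 550 B, covers [72592, 73141]
Segment 2: SEQ = 73142, len = 932 B, covers [73142, 74073] [LOST]
Segment 3: SEQ = 74074, len = 1355 B, covers [74074, 75428]
In-order data received: bytes [72592, 73141] (segments 1..1).
Segment 2 missing -> gap begins at byte 73142; later segments buffered out of order.
Cumulative ACK = next expected in-order byte = 72592 + 550 = 73142

73142


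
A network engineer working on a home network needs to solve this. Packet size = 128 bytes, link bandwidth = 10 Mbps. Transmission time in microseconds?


Given: packet = 128 bytes, bandwidth = 10 Mbps
Packet in bits = 128 * 8 = 1024 bits
Bandwidth = 10 * 10^6 = 10000000 bps
Time = 1024 / 10000000 seconds
Time in us = 1024 * 10^6 / 10000000 = 102.4

102.4


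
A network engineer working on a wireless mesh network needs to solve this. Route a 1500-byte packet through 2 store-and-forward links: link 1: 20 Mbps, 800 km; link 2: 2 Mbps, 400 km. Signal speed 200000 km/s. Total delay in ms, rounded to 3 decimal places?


Packet = 1500 bytes = 12000 bits. Store-and-forward: sum (t_trans + t_prop) per link.
Link 1: t_trans = 12000/(20*10^6) s = 0.6000 ms; t_prop = 800/200000 s = 4.0000 ms; subtotal = 4.6000 ms
Link 2: t_trans = 12000/(2*10^6) s = 6.0000 ms; t_prop = 400/200000 s = 2.0000 ms; subtotal = 8.0000 ms
End-to-end = 4.6000 + 8.0000 = 12.6000 ms -> 12.600 ms (3 dp)

12.600


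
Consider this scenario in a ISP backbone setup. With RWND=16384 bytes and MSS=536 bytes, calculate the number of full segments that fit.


Given: RWND = 16384 bytes, MSS = 536 bytes
Full segments = floor(RWND / MSS)
Full segments = floor(16384 / 536)
Full segments = floor(30.5672) = 30

30


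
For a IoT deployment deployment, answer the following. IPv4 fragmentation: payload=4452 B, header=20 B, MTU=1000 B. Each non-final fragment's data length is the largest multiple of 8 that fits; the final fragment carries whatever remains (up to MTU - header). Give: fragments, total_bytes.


Max data per non-final fragment = floor((MTU - header)/8)*8 = floor((1000 - 20)/8)*8 = floor(980/8)*8 = 976 B
Final fragment needs no 8-byte alignment: it can carry up to MTU - header = 980 B
Non-final fragments needed = ceil((payload - 980) / 976) = ceil(3472/976) = ceil(3.5574) = 4
Number of fragments = 4 + 1 = 5
Fragment sizes (data): 4 * 976 B + 548 B (last, 548 <= 980 OK)
Total bytes sent = payload + n_frags * header = 4452 + 5*20 = 4452 + 100 = 4552 B

5, 4552


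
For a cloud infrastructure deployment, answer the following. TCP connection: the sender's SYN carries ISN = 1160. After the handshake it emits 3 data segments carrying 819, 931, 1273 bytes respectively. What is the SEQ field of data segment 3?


The SYN occupies sequence number ISN = 1160, so the first data byte is ISN + 1 = 1161.
SEQ of data segment i = (ISN + 1) + sum of payload sizes of segments 1..i-1.
Segment 1: SEQ = 1161, payload = 819 bytes
Segment 2: SEQ = 1980, payload = 931 bytes
Segment 3: SEQ = 2911, payload = 1273 bytes
SEQ of segment 3 = 1161 + 819 + 931 = 2911

2911


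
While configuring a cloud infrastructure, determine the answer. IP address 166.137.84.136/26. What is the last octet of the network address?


Given: IP = 166.137.84.136, prefix = /26
Subnet mask = 255.255.255.192
Last octet of IP: 136
Last octet of mask: 192
Network last octet = 136 AND 192 = 128

128


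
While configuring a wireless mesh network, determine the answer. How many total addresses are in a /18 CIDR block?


Given: CIDR prefix /18
Host bits = 32 - 18 = 14
Total addresses = 2^14 = 16384

16384


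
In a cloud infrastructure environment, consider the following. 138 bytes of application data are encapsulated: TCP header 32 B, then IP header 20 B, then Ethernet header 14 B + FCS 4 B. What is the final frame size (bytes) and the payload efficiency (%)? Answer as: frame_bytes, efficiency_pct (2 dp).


TCP segment = 138 + 32 = 170 B
IP packet = 170 + 20 = 190 B
Ethernet frame = 190 + 14 + 4 = 208 B
Efficiency = app / frame = 138 / 208 = 0.663462 = 66.3462% -> 66.35% (2 dp)

208, 66.35


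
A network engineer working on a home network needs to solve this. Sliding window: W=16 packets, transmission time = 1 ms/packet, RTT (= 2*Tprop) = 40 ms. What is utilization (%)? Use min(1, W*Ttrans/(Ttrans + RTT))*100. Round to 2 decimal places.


Given: W = 16, Ttrans = 1 ms, RTT = 40 ms (= 2 * Tprop, Tprop = 20 ms)
Cycle time = Ttrans + RTT = 1 + 40 = 41 ms (first packet sent until its ACK returns)
W * Ttrans = 16 * 1 = 16 ms of sending per cycle
W * Ttrans / (Ttrans + RTT) = 16 / 41 = 0.390244
U = min(1, 0.390244) = 0.390244
U% = 39.02%

39.02


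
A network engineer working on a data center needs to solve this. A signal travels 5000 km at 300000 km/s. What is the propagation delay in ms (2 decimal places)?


Given: distance = 5000 km, speed = 300000 km/s
Delay = distance / speed = 5000 / 300000 seconds
Delay in ms = 5000 * 1000 / 300000
Delay = 16.6667 ms
Rounded to 2 dp = 16.67 ms

16.67


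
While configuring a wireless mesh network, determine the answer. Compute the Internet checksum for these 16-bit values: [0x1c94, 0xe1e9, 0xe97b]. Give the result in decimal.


Given words: [0x1c94, 0xe1e9, 0xe97b]
Step 1: Sum all words
Raw sum = 7316 + 57833 + 59771 = 124920
Step 2: Fold carry: (59384 + 1) = 59385
One's complement = ~59385 & 0xFFFF = 6150

6150


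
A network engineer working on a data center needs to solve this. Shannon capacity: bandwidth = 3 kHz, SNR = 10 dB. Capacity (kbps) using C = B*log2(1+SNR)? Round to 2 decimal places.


Given: B = 3 kHz, SNR = 10 dB
SNR linear = 10^(10/10) = 10
1 + SNR = 11
log2(11) = 3.4594316186
C = 3 * 1000 * 3.4594316186 = 10378.2949 bps
C = 10.378295 kbps -> 10.38 kbps (2 dp)

10.38


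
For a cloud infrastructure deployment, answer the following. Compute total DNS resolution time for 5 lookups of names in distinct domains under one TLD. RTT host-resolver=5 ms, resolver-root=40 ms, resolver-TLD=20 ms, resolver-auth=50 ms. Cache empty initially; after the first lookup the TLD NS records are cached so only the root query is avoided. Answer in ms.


Lookup 1 (cold cache): local + root + TLD + auth = 5 + 40 + 20 + 50 = 115 ms
Lookups 2..5 (TLD NS cached -> skip root; new domain -> still ask TLD and auth): local + TLD + auth = 5 + 20 + 50 = 75 ms each
Remaining 4 lookups: 4 * 75 = 300 ms
Total = 115 + 300 = 415 ms

415


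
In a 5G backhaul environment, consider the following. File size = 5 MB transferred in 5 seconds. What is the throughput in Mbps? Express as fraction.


Given: file = 5 MB, time = 5 s
File in Mb = 5 * 8 = 40 Mb
Throughput = 40 / 5 Mbps
Throughput = 8 Mbps

8


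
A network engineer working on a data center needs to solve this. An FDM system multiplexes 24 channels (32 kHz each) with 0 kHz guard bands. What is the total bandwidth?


Given: 24 channels, 32 kHz each, guard = 0 kHz
Channel bandwidth = 24 * 32 = 768 kHz
Guard bands = 23 gaps * 0 kHz = 0 kHz
Total = 768 + 0 = 768 kHz

768


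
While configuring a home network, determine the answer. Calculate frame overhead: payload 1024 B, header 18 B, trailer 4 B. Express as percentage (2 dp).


Given: payload = 1024 B, header = 18 B, trailer = 4 B
Overhead bytes = header + trailer = 18 + 4 = 22
Total frame = payload + overhead = 1024 + 22 = 1046
Overhead % = 22 / 1046 * 100 = 2.1033% -> 2.10% (2 dp)

2.10


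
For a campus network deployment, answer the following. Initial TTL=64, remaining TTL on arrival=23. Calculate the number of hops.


Given: initial TTL = 64, received TTL = 23
Hops = initial TTL - received TTL
Hops = 64 - 23 = 41

41


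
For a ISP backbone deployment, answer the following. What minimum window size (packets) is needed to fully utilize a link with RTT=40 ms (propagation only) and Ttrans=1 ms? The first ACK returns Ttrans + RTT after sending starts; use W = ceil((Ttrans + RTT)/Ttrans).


Given: Ttrans = 1 ms, RTT = 40 ms (= 2 * Tprop, Tprop = 20 ms)
Time until first ACK returns = Ttrans + RTT = 1 + 40 = 41 ms
Need W * Ttrans >= Ttrans + RTT  ->  W >= (Ttrans + RTT) / Ttrans
(Ttrans + RTT) / Ttrans = 41 / 1 = 41
W_min = ceil(41) = 41

41


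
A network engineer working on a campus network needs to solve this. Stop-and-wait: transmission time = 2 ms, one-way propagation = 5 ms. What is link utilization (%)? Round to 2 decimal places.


Given: Ttrans = 2 ms, Tprop = 5 ms
RTT = 2 * Tprop = 2 * 5 = 10 ms
U = Ttrans / (Ttrans + RTT)
U = 2 / (2 + 10)
U = 2 / 12 = 0.166667
U% = 16.67%

16.67


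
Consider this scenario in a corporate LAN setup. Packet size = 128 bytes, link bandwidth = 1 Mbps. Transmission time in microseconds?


Given: packet = 128 bytes, bandwidth = 1 Mbps
Packet in bits = 128 * 8 = 1024 bits
Bandwidth = 1 * 10^6 = 1000000 bps
Time = 1024 / 1000000 seconds
Time in us = 1024 * 10^6 / 1000000 = 1024

1024


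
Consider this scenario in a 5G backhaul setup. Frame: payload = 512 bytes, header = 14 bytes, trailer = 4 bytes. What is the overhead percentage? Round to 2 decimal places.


Given: payload = 512 B, header = 14 B, trailer = 4 B
Overhead bytes = header + trailer = 14 + 4 = 18
Total frame = payload + overhead = 512 + 18 = 530
Overhead % = 18 / 530 * 100 = 3.3962% -> 3.40% (2 dp)

3.40


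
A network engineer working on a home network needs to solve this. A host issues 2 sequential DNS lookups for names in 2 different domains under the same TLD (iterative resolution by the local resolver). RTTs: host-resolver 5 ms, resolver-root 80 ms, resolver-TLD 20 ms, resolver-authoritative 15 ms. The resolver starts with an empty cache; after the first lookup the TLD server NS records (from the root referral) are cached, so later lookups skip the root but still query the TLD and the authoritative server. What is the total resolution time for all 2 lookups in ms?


Lookup 1 (cold cache): local + root + TLD + auth = 5 + 80 + 20 + 15 = 120 ms
Lookups 2..2 (TLD NS cached -> skip root; new domain -> still ask TLD and auth): local + TLD + auth = 5 + 20 + 15 = 40 ms each
Remaining 1 lookups: 1 * 40 = 40 ms
Total = 120 + 40 = 160 ms

160


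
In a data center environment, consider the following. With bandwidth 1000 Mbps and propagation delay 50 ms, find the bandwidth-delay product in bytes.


Given: bandwidth = 1000 Mbps, delay = 50 ms
BDP in bits = 1000 * 10^6 * 50 / 1000
BDP in bits = 50000000
BDP in bytes = 50000000 / 8 = 6250000

6250000


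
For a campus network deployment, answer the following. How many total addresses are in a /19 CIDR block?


Given: CIDR prefix /19
Host bits = 32 - 19 = 13
Total addresses = 2^13 = 8192

8192


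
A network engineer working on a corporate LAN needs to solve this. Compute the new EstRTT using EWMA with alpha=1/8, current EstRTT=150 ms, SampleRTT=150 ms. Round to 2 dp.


Given: EstRTT = 150 ms, SampleRTT = 150 ms, alpha = 1/8
New EstRTT = (1 - alpha) * EstRTT + alpha * SampleRTT
(7/8) * 150 = 131.25
(1/8) * 150 = 18.75
New EstRTT = 131.25 + 18.75 = 150 ms -> 150.00 ms (2 dp)

150.00


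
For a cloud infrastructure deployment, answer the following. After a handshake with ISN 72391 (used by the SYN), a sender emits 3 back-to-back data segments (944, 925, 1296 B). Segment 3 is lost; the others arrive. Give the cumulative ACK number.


SYN uses sequence number 72391; first data byte = ISN + 1 = 72392.
Segment 1: SEQ = 72392, len = 944 B, covers [72392, 73335]
Segment 2: SEQ = 73336, len = 925 B, covers [73336, 74260]
Segment 3: SEQ = 74261, len = 1296 B, covers [74261, 75556] [LOST]
In-order data received: bytes [72392, 74260] (segments 1..2).
Segment 3 missing -> gap begins at byte 74261.
Cumulative ACK = next expected in-order byte = 72392 + 944 + 925 = 74261

74261


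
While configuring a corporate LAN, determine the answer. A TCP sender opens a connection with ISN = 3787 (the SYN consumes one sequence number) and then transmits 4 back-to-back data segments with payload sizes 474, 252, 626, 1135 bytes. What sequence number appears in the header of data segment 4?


The SYN occupies sequence number ISN = 3787, so the first data byte is ISN + 1 = 3788.
SEQ of data segment i = (ISN + 1) + sum of payload sizes of segments 1..i-1.
Segment 1: SEQ = 3788, payload = 474 bytes
Segment 2: SEQ = 4262, payload = 252 bytes
Segment 3: SEQ = 4514, payload = 626 bytes
Segment 4: SEQ = 5140, payload = 1135 bytes
SEQ of segment 4 = 3788 + 474 + 252 + 626 = 5140

5140


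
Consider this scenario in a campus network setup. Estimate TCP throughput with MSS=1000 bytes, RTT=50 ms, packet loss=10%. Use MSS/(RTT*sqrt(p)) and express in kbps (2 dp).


Given: MSS = 1000 bytes, RTT = 50 ms, loss = 10%
RTT in seconds = 50 / 1000 = 0.05
Loss rate = 10% = 0.1
sqrt(loss) = sqrt(0.1) = 0.316227766017
Throughput (bytes/s) = 1000 / (0.05 * 0.316227766017) = 63245.5532
Throughput (kbps) = 63245.5532 * 8 / 1000 = 505.964426 -> 505.96 kbps (2 dp)

505.96


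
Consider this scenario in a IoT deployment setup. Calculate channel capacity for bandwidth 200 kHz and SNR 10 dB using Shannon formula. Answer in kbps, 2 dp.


Given: B = 200 kHz, SNR = 10 dB
SNR linear = 10^(10/10) = 10
1 + SNR = 11
log2(11) = 3.4594316186
C = 200 * 1000 * 3.4594316186 = 691886.3237 bps
C = 691.886324 kbps -> 691.89 kbps (2 dp)

691.89


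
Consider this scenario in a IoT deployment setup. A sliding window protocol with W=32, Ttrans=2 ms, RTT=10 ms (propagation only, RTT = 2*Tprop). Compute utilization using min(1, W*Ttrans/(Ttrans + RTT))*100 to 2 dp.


Given: W = 32, Ttrans = 2 ms, RTT = 10 ms (= 2 * Tprop, Tprop = 5 ms)
Cycle time = Ttrans + RTT = 2 + 10 = 12 ms (first packet sent until its ACK returns)
W * Ttrans = 32 * 2 = 64 ms of sending per cycle
W * Ttrans / (Ttrans + RTT) = 64 / 12 = 5.333333
U = min(1, 5.333333) = 1.000000
U% = 100.00%

100.00


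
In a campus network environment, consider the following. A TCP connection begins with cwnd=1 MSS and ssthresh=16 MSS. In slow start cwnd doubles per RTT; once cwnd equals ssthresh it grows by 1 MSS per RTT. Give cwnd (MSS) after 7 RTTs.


RTT 0: cwnd = 1 MSS (initial)
RTT 1: cwnd = 2 MSS (slow start, doubled)
RTT 2: cwnd = 4 MSS (slow start, doubled)
RTT 3: cwnd = 8 MSS (slow start, doubled)
RTT 4: cwnd = 16 MSS (slow start, doubled)
RTT 5: cwnd = 17 MSS (congestion avoidance, +1)
RTT 6: cwnd = 18 MSS (congestion avoidance, +1)
RTT 7: cwnd = 19 MSS (congestion avoidance, +1)

19


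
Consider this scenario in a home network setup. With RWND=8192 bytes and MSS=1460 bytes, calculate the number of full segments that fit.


Given: RWND = 8192 bytes, MSS = 1460 bytes
Full segments = floor(RWND / MSS)
Full segments = floor(8192 / 1460)
Full segments = floor(5.611) = 5

5


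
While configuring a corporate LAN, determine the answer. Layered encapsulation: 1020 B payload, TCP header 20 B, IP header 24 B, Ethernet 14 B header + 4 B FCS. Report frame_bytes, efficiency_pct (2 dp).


TCP segment = 1020 + 20 = 1040 B
IP packet = 1040 + 24 = 1064 B
Ethernet frame = 1064 + 14 + 4 = 1082 B
Efficiency = app / frame = 1020 / 1082 = 0.942699 = 94.2699% -> 94.27% (2 dp)

1082, 94.27


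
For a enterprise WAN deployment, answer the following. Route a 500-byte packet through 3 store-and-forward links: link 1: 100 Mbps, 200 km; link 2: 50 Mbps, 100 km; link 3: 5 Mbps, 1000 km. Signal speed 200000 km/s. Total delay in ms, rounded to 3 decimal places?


Packet = 500 bytes = 4000 bits. Store-and-forward: sum (t_trans + t_prop) per link.
Link 1: t_trans = 4000/(100*10^6) s = 0.0400 ms; t_prop = 200/200000 s = 1.0000 ms; subtotal = 1.0400 ms
Link 2: t_trans = 4000/(50*10^6) s = 0.0800 ms; t_prop = 100/200000 s = 0.5000 ms; subtotal = 0.5800 ms
Link 3: t_trans = 4000/(5*10^6) s = 0.8000 ms; t_prop = 1000/200000 s = 5.0000 ms; subtotal = 5.8000 ms
End-to-end = 1.0400 + 0.5800 + 5.8000 = 7.4200 ms -> 7.420 ms (3 dp)

7.420


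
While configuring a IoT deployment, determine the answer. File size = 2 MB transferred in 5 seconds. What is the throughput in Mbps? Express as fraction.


Given: file = 2 MB, time = 5 s
File in Mb = 2 * 8 = 16 Mb
Throughput = 16 / 5 Mbps
Throughput = 16/5 Mbps

16/5


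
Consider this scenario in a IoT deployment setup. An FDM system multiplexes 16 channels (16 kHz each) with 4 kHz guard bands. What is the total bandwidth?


Given: 16 channels, 16 kHz each, guard = 4 kHz
Channel bandwidth = 16 * 16 = 256 kHz
Guard bands = 15 gaps * 4 kHz = 60 kHz
Total = 256 + 60 = 316 kHz

316


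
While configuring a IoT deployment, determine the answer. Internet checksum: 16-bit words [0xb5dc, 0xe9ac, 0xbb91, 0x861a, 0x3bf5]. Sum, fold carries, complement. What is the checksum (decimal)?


Given words: [0xb5dc, 0xe9ac, 0xbb91, 0x861a, 0x3bf5]
Step 1: Sum all words
Raw sum = 46556 + 59820 + 48017 + 34330 + 15349 = 204072
Step 2: Fold carry: (7464 + 3) = 7467
One's complement = ~7467 & 0xFFFF = 58068

58068


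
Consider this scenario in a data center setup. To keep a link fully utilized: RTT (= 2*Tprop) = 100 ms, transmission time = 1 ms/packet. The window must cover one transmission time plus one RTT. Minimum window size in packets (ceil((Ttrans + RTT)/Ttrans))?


Given: Ttrans = 1 ms, RTT = 100 ms (= 2 * Tprop, Tprop = 50 ms)
Time until first ACK returns = Ttrans + RTT = 1 + 100 = 101 ms
Need W * Ttrans >= Ttrans + RTT  ->  W >= (Ttrans + RTT) / Ttrans
(Ttrans + RTT) / Ttrans = 101 / 1 = 101
W_min = ceil(101) = 101

101


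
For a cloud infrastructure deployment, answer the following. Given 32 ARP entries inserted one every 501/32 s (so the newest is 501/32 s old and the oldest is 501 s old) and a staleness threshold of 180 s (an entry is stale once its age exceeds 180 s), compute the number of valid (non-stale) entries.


Ages are k * 501/32 s for k = 1..32 (spacing = 15.6562 s).
Entry k is valid iff k * 501/32 <= 180 iff k <= 32 * 180 / 501 = 11.4970
n_valid = floor(11.4970) = 11
(n_stale = 32 - 11 = 21)

11


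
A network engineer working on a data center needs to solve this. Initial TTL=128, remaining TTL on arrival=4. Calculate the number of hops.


Given: initial TTL = 128, received TTL = 4
Hops = initial TTL - received TTL
Hops = 128 - 4 = 124

124


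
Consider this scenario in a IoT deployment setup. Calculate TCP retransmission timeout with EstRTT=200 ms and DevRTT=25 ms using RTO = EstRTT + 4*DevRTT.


Given: EstRTT = 200 ms, DevRTT = 25 ms
Timeout = EstRTT + 4 * DevRTT
4 * DevRTT = 4 * 25 = 100
Timeout = 200 + 100 = 300 ms

300


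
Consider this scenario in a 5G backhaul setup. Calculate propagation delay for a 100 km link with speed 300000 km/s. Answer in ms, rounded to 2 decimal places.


Given: distance = 100 km, speed = 300000 km/s
Delay = distance / speed = 100 / 300000 seconds
Delay in ms = 100 * 1000 / 300000
Delay = 0.3333 ms
Rounded to 2 dp = 0.33 ms

0.33


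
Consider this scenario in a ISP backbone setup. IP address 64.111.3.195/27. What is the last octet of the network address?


Given: IP = 64.111.3.195, prefix = /27
Subnet mask = 255.255.255.224
Last octet of IP: 195
Last octet of mask: 224
Network last octet = 195 AND 224 = 192

192


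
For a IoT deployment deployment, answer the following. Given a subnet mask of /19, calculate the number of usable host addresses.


Given: subnet mask /19
Host bits = 32 - 19 = 13
Total addresses = 2^13 = 8192
Usable hosts = 8192 - 2 (network + broadcast) = 8190

8190


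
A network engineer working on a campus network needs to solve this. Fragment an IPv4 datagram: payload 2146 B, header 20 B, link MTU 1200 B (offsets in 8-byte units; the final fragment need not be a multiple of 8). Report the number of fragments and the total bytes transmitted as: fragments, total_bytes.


Max data per non-final fragment = floor((MTU - header)/8)*8 = floor((1200 - 20)/8)*8 = floor(1180/8)*8 = 1176 B
Final fragment needs no 8-byte alignment: it can carry up to MTU - header = 1180 B
Non-final fragments needed = ceil((payload - 1180) / 1176) = ceil(966/1176) = ceil(0.8214) = 1
Number of fragments = 1 + 1 = 2
Fragment sizes (data): 1 * 1176 B + 970 B (last, 970 <= 1180 OK)
Total bytes sent = payload + n_frags * header = 2146 + 2*20 = 2146 + 40 = 2186 B

2, 2186


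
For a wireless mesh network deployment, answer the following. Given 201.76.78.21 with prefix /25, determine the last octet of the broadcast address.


Given: IP = 201.76.78.21, prefix = /25
Host bits = 32 - 25 = 7
Network last octet = 21 AND mask = 0
Host part size = 2^7 - 1 = 127
Broadcast last octet = 0 OR 127 = 127

127


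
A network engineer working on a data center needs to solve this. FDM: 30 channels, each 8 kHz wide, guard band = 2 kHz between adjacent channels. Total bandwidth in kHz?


Given: 30 channels, 8 kHz each, guard = 2 kHz
Channel bandwidth = 30 * 8 = 240 kHz
Guard bands = 29 gaps * 2 kHz = 58 kHz
Total = 240 + 58 = 298 kHz

298


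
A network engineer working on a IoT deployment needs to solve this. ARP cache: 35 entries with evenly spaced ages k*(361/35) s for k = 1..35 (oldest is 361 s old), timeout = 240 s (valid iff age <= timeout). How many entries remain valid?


Ages are k * 361/35 s for k = 1..35 (spacing = 10.3143 s).
Entry k is valid iff k * 361/35 <= 240 iff k <= 35 * 240 / 361 = 23.2687
n_valid = floor(23.2687) = 23
(n_stale = 35 - 23 = 12)

23


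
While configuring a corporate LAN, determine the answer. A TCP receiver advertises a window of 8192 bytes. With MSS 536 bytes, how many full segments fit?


Given: RWND = 8192 bytes, MSS = 536 bytes
Full segments = floor(RWND / MSS)
Full segments = floor(8192 / 536)
Full segments = floor(15.2836) = 15

15


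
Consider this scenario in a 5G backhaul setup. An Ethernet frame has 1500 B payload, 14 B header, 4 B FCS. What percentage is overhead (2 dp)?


Given: payload = 1500 B, header = 14 B, trailer = 4 B
Overhead bytes = header + trailer = 14 + 4 = 18
Total frame = payload + overhead = 1500 + 18 = 1518
Overhead % = 18 / 1518 * 100 = 1.1858% -> 1.19% (2 dp)

1.19


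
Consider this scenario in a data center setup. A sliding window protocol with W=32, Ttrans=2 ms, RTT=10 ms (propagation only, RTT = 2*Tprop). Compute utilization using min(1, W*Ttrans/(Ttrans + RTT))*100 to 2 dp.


Given: W = 32, Ttrans = 2 ms, RTT = 10 ms (= 2 * Tprop, Tprop = 5 ms)
Cycle time = Ttrans + RTT = 2 + 10 = 12 ms (first packet sent until its ACK returns)
W * Ttrans = 32 * 2 = 64 ms of sending per cycle
W * Ttrans / (Ttrans + RTT) = 64 / 12 = 5.333333
U = min(1, 5.333333) = 1.000000
U% = 100.00%

100.00


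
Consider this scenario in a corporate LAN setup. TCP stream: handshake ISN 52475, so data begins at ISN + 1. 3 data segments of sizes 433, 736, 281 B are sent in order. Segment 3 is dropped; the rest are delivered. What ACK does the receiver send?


SYN uses sequence number 52475; first data byte = ISN + 1 = 52476.
Segment 1: SEQ = 52476, len = 433 B, covers [52476, 52908]
Segment 2: SEQ = 52909, len = 736 B, covers [52909, 53644]
Segment 3: SEQ = 53645, len = 281 B, covers [53645, 53925] [LOST]
In-order data received: bytes [52476, 53644] (segments 1..2).
Segment 3 missing -> gap begins at byte 53645.
Cumulative ACK = next expected in-order byte = 52476 + 433 + 736 = 53645

53645


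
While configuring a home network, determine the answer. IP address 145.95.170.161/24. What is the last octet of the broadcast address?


Given: IP = 145.95.170.161, prefix = /24
Host bits = 32 - 24 = 8
Network last octet = 161 AND mask = 0
Host part size = 2^8 - 1 = 255
Broadcast last octet = 0 OR 255 = 255

255


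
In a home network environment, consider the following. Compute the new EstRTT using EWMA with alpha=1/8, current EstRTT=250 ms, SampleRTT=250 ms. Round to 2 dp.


Given: EstRTT = 250 ms, SampleRTT = 250 ms, alpha = 1/8
New EstRTT = (1 - alpha) * EstRTT + alpha * SampleRTT
(7/8) * 250 = 218.75
(1/8) * 250 = 31.25
New EstRTT = 218.75 + 31.25 = 250 ms -> 250.00 ms (2 dp)

250.00


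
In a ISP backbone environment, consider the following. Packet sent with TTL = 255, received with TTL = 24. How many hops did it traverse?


Given: initial TTL = 255, received TTL = 24
Hops = initial TTL - received TTL
Hops = 255 - 24 = 231

231


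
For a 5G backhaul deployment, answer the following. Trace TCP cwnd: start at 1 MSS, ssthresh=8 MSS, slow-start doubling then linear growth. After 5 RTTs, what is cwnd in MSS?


RTT 0: cwnd = 1 MSS (initial)
RTT 1: cwnd = 2 MSS (slow start, doubled)
RTT 2: cwnd = 4 MSS (slow start, doubled)
RTT 3: cwnd = 8 MSS (slow start, doubled)
RTT 4: cwnd = 9 MSS (congestion avoidance, +1)
RTT 5: cwnd = 10 MSS (congestion avoidance, +1)

10


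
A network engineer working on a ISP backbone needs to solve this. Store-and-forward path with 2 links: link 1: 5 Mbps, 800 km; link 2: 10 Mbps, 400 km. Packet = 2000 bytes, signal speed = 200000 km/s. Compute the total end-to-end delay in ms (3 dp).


Packet = 2000 bytes = 16000 bits. Store-and-forward: sum (t_trans + t_prop) per link.
Link 1: t_trans = 16000/(5*10^6) s = 3.2000 ms; t_prop = 800/200000 s = 4.0000 ms; subtotal = 7.2000 ms
Link 2: t_trans = 16000/(10*10^6) s = 1.6000 ms; t_prop = 400/200000 s = 2.0000 ms; subtotal = 3.6000 ms
End-to-end = 7.2000 + 3.6000 = 10.8000 ms -> 10.800 ms (3 dp)

10.800
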